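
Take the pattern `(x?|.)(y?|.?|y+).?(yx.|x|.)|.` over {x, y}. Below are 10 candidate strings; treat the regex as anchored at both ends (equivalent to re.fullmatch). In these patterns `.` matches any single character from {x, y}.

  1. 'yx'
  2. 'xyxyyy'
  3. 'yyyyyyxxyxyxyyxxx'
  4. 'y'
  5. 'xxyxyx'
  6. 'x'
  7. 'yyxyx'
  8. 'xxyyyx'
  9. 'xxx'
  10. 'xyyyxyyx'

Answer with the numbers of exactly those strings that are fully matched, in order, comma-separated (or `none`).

1 → match
2 → no match
3 → no match
4 → match
5 → no match
6 → match
7 → no match
8 → no match
9 → match
10 → no match

1, 4, 6, 9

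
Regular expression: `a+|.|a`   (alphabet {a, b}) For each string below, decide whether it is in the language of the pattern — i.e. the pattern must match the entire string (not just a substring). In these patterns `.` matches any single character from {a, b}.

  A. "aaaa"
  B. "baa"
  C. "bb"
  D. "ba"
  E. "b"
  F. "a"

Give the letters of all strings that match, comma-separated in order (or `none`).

A, E, F

A → match
B → no match
C → no match
D → no match
E → match
F → match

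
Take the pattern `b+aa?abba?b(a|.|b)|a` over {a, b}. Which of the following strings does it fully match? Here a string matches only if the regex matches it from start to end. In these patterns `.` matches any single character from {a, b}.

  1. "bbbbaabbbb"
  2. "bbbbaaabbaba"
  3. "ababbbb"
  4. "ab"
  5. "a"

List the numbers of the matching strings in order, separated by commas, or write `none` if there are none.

1 → match
2 → match
3 → no match
4 → no match
5 → match

1, 2, 5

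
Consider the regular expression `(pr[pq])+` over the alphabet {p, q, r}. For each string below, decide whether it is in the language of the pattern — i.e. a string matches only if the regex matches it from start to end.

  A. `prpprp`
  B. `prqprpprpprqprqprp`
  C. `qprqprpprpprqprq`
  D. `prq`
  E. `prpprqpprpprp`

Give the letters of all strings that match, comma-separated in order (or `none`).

A → match
B → match
C → no match — must start with `pr`
D → match
E → no match

A, B, D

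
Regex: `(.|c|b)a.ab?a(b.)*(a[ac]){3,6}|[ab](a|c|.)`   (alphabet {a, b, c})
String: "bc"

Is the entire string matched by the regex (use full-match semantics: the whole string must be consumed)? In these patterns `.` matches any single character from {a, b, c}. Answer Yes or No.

Yes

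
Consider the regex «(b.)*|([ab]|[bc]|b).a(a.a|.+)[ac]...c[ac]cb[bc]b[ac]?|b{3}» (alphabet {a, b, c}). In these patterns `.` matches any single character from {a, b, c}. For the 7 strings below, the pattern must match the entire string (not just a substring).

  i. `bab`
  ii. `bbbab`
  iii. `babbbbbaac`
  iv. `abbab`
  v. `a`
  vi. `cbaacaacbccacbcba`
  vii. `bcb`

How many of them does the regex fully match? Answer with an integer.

1

i → no match
ii → no match
iii → no match
iv → no match
v → no match
vi → match
vii → no match
Total matched: 1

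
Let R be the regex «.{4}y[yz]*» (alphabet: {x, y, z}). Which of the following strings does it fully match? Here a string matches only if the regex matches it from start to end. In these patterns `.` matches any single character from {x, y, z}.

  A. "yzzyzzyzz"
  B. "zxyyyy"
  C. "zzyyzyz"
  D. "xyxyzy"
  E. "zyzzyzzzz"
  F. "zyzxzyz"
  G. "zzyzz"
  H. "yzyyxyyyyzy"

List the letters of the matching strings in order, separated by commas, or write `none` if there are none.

A → no match
B → match
C → no match
D → no match
E → match
F → no match
G → no match
H → no match

B, E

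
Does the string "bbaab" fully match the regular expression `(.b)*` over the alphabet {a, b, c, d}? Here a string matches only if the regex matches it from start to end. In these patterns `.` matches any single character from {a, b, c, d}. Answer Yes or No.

No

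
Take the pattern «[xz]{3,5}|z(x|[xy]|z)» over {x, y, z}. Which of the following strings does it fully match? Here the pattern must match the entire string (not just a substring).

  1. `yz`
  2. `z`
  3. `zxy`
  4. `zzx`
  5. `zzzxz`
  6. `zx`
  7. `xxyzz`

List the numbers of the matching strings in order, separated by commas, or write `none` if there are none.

1 → no match
2 → no match
3 → no match
4 → match
5 → match
6 → match
7 → no match

4, 5, 6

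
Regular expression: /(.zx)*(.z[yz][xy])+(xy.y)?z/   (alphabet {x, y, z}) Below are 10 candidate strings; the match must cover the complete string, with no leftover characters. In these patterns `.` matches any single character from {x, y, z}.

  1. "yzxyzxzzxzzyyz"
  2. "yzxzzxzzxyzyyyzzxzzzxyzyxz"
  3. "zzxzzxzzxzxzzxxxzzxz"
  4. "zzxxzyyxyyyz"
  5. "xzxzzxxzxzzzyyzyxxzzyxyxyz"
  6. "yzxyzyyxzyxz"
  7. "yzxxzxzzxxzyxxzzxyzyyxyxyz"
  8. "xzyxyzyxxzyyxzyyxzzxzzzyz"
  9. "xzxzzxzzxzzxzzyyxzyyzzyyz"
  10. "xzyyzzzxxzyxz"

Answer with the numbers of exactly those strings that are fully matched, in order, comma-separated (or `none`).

1 → match
2 → match
3 → no match
4. "zzxxzyyxyyyz" → match
5 → match
6. "yzxyzyyxzyxz" → match
7 → match
8 → match
9 → match
10 → match

1, 2, 4, 5, 6, 7, 8, 9, 10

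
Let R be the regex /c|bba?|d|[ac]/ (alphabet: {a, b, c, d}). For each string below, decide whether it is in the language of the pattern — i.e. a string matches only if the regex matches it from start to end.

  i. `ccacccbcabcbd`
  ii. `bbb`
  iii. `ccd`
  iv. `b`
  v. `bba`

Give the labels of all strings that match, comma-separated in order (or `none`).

i → no match
ii → no match
iii → no match
iv → no match
v → match

v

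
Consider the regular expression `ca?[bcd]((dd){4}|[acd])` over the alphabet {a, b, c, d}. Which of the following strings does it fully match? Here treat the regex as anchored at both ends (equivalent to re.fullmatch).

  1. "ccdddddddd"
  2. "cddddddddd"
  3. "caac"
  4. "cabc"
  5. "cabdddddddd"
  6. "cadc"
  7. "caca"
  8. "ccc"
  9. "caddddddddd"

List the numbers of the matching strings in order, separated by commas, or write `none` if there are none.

1, 2, 4, 5, 6, 7, 8, 9

1. "ccdddddddd" → match
2. "cddddddddd" → match
3. "caac" → no match
4. "cabc" → match
5. "cabdddddddd" → match
6. "cadc" → match
7. "caca" → match
8. "ccc" → match
9. "caddddddddd" → match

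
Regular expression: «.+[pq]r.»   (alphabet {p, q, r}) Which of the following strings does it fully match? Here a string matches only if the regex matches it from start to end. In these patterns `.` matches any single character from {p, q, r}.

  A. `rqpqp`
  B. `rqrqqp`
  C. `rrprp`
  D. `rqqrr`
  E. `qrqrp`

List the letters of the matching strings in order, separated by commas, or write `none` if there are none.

C, D, E

A → no match
B → no match
C → match
D → match
E → match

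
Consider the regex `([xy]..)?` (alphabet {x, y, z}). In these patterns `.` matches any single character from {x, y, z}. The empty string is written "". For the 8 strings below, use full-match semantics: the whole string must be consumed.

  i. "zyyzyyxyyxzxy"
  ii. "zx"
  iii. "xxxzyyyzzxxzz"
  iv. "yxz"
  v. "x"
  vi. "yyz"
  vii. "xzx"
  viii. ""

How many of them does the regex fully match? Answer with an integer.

i → no match
ii. "zx" → no match
iii → no match
iv. "yxz" → match
v. "x" → no match
vi. "yyz" → match
vii. "xzx" → match
viii. "" → match
Total matched: 4

4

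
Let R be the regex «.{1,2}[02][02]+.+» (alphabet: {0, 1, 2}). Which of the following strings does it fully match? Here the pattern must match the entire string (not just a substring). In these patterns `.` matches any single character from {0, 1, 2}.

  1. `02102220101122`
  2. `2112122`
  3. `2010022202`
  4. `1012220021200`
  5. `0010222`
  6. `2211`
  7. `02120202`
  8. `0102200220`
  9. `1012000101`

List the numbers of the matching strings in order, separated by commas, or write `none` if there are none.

8

1 → no match
2 → no match
3 → no match
4 → no match
5 → no match
6 → no match
7 → no match
8 → match
9 → no match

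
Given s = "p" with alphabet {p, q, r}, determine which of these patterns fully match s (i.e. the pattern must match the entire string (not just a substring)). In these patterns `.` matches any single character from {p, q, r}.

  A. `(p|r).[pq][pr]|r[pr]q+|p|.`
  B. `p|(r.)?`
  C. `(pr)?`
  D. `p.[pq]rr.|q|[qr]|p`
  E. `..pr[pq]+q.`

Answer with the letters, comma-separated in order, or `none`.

A, B, D

A → match
B → match
C → no match
D → match
E → no match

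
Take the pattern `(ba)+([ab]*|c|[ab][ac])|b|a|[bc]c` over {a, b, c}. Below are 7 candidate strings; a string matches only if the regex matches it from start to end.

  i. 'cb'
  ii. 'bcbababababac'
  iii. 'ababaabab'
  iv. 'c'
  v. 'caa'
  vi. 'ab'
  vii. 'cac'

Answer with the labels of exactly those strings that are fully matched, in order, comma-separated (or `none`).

none

i. 'cb' → no match
ii → no match
iii. 'ababaabab' → no match
iv. 'c' → no match
v. 'caa' → no match
vi. 'ab' → no match
vii. 'cac' → no match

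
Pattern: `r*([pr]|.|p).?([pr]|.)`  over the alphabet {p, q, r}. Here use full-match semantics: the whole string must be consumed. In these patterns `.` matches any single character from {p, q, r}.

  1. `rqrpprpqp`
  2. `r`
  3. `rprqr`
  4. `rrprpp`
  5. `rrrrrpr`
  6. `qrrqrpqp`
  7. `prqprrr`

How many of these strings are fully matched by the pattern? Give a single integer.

1

1. `rqrpprpqp` → no match
2. `r` → no match
3. `rprqr` → no match
4. `rrprpp` → no match
5. `rrrrrpr` → match
6. `qrrqrpqp` → no match
7. `prqprrr` → no match
Total matched: 1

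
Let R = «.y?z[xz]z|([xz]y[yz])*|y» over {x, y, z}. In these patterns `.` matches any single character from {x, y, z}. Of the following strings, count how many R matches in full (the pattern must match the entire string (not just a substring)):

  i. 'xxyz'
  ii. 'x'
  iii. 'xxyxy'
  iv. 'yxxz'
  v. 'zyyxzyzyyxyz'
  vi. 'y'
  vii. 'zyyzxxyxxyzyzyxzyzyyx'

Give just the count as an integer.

1

i. 'xxyz' → no match
ii. 'x' → no match
iii. 'xxyxy' → no match
iv. 'yxxz' → no match
v. 'zyyxzyzyyxyz' → no match
vi. 'y' → match
vii → no match
Total matched: 1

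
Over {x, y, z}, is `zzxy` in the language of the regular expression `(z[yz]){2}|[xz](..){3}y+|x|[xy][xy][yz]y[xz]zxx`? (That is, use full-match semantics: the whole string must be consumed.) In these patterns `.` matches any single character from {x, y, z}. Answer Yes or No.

No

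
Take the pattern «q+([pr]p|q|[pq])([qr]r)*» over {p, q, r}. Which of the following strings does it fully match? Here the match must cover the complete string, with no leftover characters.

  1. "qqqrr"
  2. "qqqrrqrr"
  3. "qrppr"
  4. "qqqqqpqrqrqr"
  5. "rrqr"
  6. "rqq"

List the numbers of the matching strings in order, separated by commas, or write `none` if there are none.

1, 4

1 → match
2 → no match
3 → no match
4 → match
5 → no match — must start with "q"
6 → no match — must start with "q"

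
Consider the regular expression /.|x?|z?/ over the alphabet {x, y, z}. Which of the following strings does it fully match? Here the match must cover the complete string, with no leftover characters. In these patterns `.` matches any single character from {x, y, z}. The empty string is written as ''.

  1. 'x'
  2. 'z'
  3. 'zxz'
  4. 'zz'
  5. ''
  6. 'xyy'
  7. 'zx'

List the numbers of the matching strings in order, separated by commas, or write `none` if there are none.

1, 2, 5

1. 'x' → match
2. 'z' → match
3. 'zxz' → no match
4. 'zz' → no match
5. '' → match
6. 'xyy' → no match
7. 'zx' → no match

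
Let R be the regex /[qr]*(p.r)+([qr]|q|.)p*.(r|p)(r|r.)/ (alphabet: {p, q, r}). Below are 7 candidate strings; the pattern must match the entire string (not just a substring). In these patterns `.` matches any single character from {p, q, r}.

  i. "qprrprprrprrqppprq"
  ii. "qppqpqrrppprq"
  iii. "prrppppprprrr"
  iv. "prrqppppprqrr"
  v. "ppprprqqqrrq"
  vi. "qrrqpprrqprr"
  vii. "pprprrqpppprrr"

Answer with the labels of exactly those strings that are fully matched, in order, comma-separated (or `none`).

vi, vii

i → no match
ii → no match
iii → no match
iv → no match
v. "ppprprqqqrrq" → no match
vi. "qrrqpprrqprr" → match
vii → match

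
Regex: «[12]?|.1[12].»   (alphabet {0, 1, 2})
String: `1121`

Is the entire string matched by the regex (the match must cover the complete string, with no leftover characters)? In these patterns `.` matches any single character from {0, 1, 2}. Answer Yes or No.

Yes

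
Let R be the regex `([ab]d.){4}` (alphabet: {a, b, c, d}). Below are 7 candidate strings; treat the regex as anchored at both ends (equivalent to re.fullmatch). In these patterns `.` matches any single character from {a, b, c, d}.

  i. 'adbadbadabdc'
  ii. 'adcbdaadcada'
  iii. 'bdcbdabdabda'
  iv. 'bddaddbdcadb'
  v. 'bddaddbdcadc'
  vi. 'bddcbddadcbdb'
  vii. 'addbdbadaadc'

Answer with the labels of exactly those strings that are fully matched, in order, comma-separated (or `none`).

i. 'adbadbadabdc' → match
ii. 'adcbdaadcada' → match
iii. 'bdcbdabdabda' → match
iv. 'bddaddbdcadb' → match
v. 'bddaddbdcadc' → match
vi → no match
vii. 'addbdbadaadc' → match

i, ii, iii, iv, v, vii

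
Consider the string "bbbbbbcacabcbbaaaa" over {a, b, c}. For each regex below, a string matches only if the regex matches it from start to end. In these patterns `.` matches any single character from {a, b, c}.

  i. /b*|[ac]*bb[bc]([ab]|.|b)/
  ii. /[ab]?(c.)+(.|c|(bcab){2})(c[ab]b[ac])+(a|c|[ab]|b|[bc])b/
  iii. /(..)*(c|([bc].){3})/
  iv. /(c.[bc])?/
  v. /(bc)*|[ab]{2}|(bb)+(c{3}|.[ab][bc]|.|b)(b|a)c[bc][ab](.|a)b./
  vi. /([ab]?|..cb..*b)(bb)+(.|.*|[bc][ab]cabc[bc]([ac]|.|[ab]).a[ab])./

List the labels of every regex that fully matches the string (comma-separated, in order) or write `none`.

i → no match
ii → no match — must end with "b"
iii → no match
iv → no match
v → no match
vi → match

vi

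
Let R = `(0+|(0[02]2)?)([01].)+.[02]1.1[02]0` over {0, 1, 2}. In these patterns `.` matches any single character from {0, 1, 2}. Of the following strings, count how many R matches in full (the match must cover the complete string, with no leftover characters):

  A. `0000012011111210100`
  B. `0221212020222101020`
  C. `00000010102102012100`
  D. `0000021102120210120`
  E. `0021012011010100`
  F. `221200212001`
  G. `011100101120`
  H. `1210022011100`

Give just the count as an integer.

4

A → no match
B → no match
C → match
D → match
E → match
F. `221200212001` → no match — must end with `0`
G. `011100101120` → no match
H → match
Total matched: 4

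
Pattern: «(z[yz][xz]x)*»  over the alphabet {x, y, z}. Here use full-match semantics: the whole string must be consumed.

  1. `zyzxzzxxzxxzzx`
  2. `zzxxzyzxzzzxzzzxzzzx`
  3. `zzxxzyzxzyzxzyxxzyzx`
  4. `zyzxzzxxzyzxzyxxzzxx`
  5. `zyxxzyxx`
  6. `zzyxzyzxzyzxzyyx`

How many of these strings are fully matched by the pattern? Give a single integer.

4

1 → no match
2 → match
3 → match
4 → match
5 → match
6 → no match
Total matched: 4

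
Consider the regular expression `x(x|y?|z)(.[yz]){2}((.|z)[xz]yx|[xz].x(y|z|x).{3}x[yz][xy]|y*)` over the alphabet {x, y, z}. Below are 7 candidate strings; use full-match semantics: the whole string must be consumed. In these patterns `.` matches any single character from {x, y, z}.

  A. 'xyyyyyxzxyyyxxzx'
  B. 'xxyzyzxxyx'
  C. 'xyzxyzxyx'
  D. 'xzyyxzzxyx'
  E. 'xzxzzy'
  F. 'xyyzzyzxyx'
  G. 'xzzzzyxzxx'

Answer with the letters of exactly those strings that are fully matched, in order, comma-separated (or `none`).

A, B, C, D, E, F

A → match
B → match
C → match
D → match
E → match
F → match
G → no match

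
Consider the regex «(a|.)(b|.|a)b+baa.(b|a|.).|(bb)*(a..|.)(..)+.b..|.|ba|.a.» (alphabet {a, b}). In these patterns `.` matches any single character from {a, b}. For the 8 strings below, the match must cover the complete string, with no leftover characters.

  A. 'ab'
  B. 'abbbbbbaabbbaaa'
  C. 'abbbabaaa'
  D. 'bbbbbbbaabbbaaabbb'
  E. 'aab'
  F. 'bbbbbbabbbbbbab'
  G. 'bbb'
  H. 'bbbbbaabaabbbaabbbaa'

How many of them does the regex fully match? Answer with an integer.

2

A. 'ab' → no match
B → no match
C. 'abbbabaaa' → no match
D → no match
E. 'aab' → match
F → match
G. 'bbb' → no match
H → no match
Total matched: 2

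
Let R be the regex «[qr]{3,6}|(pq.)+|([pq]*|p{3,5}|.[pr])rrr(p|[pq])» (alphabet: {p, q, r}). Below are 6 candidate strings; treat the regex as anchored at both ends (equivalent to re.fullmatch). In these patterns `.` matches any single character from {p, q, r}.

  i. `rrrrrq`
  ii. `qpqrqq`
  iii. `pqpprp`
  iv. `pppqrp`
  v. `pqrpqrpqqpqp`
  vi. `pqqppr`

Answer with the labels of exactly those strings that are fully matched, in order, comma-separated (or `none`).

i, v

i → match
ii → no match
iii → no match
iv → no match
v → match
vi → no match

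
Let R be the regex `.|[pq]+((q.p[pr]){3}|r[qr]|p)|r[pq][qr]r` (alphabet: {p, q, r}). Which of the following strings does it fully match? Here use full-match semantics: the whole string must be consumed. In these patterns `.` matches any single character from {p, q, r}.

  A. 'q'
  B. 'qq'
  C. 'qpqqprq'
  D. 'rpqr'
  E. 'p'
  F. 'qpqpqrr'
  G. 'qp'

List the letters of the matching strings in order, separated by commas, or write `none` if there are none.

A → match
B → no match
C → match
D → match
E → match
F → match
G → match

A, C, D, E, F, G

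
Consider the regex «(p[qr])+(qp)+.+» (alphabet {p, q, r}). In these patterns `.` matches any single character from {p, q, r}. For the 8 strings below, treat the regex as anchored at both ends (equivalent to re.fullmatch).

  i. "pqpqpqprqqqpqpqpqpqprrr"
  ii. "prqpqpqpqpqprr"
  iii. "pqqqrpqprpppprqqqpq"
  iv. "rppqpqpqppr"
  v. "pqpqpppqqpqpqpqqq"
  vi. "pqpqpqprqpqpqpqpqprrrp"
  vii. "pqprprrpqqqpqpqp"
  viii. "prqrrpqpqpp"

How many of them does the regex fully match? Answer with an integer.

2

i → no match
ii → match
iii → no match
iv → no match — must start with "p"
v → no match
vi → match
vii → no match
viii → no match
Total matched: 2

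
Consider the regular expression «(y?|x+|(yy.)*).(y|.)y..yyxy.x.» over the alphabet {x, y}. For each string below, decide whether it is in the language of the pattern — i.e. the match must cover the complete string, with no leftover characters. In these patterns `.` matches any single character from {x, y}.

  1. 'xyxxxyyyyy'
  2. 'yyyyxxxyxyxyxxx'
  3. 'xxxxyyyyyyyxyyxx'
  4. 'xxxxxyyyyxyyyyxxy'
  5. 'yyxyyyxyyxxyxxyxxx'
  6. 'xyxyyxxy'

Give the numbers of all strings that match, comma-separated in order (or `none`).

3

1 → no match
2 → no match
3 → match
4 → no match
5 → no match
6 → no match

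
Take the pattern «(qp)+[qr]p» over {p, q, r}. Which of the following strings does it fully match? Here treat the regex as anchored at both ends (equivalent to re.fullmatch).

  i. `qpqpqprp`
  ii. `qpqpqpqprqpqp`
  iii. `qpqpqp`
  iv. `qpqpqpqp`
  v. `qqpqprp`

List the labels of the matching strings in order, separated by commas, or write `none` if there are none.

i, iii, iv

i → match
ii → no match
iii → match
iv → match
v → no match — must start with `qp`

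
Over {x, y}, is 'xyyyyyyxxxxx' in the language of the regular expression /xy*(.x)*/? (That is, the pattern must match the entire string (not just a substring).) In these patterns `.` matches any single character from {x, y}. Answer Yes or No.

Yes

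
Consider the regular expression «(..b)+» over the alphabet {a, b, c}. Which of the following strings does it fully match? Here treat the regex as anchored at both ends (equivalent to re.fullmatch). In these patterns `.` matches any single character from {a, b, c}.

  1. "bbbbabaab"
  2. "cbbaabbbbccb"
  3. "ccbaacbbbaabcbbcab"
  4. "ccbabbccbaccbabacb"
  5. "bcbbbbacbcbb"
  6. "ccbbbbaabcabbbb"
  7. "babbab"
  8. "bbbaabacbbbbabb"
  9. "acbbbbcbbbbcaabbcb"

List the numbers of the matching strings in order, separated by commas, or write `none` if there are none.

1, 2, 5, 6, 7, 8

1. "bbbbabaab" → match
2. "cbbaabbbbccb" → match
3 → no match
4 → no match
5. "bcbbbbacbcbb" → match
6 → match
7. "babbab" → match
8 → match
9 → no match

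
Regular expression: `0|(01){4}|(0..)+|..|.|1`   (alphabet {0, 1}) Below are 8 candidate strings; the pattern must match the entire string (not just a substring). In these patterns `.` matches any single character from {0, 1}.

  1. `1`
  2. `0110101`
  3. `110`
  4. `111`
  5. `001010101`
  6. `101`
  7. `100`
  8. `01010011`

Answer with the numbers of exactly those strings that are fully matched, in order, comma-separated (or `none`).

1

1 → match
2 → no match
3 → no match
4 → no match
5 → no match
6 → no match
7 → no match
8 → no match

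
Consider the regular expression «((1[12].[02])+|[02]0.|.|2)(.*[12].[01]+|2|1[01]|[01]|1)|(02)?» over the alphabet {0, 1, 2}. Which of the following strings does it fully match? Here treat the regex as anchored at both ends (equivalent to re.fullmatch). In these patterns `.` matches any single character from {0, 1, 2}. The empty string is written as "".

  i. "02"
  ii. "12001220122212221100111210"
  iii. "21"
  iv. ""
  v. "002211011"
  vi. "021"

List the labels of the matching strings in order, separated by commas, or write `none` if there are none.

i → match
ii → match
iii → match
iv → match
v → match
vi → no match

i, ii, iii, iv, v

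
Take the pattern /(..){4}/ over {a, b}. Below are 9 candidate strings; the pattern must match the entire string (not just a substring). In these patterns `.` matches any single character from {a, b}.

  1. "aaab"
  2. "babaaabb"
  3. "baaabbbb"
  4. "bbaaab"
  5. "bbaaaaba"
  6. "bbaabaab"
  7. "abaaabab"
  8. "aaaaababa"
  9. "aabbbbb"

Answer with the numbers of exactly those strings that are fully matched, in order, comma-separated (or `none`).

1 → no match
2 → match
3 → match
4 → no match
5 → match
6 → match
7 → match
8 → no match
9 → no match

2, 3, 5, 6, 7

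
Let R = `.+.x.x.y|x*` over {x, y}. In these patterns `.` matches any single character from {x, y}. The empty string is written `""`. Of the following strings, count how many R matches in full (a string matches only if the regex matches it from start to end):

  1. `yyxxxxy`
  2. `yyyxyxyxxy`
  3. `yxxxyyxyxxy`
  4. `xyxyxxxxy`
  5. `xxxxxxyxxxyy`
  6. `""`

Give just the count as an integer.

6

1 → match
2 → match
3 → match
4 → match
5 → match
6 → match
Total matched: 6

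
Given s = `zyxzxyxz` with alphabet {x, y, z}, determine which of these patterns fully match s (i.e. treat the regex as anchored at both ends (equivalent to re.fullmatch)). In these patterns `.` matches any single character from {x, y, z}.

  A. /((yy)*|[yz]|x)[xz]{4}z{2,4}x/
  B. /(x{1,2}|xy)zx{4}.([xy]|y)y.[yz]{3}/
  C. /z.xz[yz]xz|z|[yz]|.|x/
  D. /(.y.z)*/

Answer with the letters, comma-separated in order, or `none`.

A → no match — must end with `zx`
B → no match
C → no match
D → match

D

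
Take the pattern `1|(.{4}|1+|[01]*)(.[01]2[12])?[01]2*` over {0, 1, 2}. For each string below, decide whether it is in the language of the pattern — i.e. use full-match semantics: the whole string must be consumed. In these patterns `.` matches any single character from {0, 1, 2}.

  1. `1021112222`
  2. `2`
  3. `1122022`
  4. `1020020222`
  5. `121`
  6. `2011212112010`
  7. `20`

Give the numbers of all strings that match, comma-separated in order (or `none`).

3

1. `1021112222` → no match
2. `2` → no match
3. `1122022` → match
4. `1020020222` → no match
5. `121` → no match
6 → no match
7. `20` → no match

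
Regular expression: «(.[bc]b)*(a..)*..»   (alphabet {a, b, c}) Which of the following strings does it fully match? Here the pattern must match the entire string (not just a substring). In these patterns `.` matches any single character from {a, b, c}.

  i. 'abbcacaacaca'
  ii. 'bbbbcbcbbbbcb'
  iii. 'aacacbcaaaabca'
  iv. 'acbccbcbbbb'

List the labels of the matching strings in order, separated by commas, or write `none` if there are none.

iv

i → no match
ii → no match
iii → no match
iv → match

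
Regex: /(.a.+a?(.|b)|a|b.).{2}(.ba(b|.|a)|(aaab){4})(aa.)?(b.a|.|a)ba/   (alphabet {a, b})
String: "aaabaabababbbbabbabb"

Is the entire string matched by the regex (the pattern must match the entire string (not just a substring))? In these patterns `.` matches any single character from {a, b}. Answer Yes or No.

Every match must end with "ba", but "aaabaabababbbbabbabb" does not.

No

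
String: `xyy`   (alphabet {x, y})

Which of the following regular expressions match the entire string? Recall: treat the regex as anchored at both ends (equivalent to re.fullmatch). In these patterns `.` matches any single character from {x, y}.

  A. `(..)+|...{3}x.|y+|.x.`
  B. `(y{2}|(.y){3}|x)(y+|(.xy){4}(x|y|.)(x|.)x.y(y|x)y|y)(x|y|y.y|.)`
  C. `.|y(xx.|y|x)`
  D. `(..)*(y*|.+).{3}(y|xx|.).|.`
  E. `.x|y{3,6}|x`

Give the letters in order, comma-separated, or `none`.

B

A → no match
B → match
C → no match
D → no match
E → no match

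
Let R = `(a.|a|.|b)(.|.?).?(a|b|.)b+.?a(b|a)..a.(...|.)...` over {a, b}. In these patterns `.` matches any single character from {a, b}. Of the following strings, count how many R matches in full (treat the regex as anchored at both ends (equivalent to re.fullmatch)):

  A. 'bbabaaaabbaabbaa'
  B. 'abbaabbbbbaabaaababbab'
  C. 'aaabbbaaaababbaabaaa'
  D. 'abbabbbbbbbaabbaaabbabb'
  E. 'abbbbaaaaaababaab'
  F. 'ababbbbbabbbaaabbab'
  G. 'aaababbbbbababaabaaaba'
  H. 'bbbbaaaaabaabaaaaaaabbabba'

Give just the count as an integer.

4

A → no match
B → match
C → no match
D → match
E → match
F → no match
G → match
H → no match
Total matched: 4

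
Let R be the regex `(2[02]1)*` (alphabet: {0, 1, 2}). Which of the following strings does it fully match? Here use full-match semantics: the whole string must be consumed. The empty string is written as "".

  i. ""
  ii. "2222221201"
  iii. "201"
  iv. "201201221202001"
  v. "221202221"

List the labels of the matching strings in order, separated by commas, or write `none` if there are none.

i, iii

i → match
ii → no match
iii → match
iv → no match
v → no match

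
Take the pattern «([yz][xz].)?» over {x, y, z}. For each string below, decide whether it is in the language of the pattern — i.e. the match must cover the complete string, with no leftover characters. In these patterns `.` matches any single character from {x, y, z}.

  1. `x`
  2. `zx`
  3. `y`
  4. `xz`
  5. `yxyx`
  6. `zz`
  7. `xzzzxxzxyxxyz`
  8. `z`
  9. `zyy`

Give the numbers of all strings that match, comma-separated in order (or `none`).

1. `x` → no match
2. `zx` → no match
3. `y` → no match
4. `xz` → no match
5. `yxyx` → no match
6. `zz` → no match
7 → no match
8. `z` → no match
9. `zyy` → no match

none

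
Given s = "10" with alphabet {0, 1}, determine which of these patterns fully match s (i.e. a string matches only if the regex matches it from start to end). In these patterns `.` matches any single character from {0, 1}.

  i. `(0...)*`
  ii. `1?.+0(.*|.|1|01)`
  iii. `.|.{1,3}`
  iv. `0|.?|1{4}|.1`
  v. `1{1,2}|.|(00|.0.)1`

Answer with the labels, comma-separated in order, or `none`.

ii, iii

i → no match
ii → match
iii → match
iv → no match
v → no match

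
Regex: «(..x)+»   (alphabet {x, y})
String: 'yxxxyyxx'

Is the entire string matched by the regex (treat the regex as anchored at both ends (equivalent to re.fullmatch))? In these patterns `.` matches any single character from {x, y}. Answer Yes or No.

No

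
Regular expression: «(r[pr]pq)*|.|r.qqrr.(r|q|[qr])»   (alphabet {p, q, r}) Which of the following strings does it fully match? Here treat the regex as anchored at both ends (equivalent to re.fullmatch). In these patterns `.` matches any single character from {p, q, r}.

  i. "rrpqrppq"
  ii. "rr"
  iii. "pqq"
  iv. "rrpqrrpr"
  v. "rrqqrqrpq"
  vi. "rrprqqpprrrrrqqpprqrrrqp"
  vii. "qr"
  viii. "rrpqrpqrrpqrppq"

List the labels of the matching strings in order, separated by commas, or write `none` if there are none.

i

i → match
ii → no match
iii → no match
iv → no match
v → no match
vi → no match
vii → no match
viii → no match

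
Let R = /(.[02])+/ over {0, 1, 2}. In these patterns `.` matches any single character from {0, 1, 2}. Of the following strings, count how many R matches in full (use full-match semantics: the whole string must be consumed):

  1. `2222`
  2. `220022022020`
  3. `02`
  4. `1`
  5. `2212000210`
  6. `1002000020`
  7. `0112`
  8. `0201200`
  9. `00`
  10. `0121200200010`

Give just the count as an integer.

1 → match
2 → match
3 → match
4 → no match
5 → match
6 → match
7 → no match
8 → no match
9 → match
10 → no match
Total matched: 6

6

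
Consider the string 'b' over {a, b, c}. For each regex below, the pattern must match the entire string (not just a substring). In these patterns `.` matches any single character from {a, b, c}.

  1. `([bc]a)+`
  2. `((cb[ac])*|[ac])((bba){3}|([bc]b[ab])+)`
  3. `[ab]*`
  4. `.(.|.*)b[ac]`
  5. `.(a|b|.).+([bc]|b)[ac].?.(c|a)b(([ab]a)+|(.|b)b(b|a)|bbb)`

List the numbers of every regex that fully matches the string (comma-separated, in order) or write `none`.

3

1 → no match — must end with 'a'
2 → no match
3 → match
4 → no match
5 → no match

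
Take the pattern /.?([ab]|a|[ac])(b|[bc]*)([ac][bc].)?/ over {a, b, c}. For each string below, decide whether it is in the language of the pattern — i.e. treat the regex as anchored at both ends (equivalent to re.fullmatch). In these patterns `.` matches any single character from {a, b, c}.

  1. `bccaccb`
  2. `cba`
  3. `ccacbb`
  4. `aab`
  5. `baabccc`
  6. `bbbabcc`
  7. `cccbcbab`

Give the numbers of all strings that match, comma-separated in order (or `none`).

1. `bccaccb` → no match
2. `cba` → no match
3. `ccacbb` → no match
4. `aab` → match
5. `baabccc` → no match
6. `bbbabcc` → no match
7. `cccbcbab` → no match

4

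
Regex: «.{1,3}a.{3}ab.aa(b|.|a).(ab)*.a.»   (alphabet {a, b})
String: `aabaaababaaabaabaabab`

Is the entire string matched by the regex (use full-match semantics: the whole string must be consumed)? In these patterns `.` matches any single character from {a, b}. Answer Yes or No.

No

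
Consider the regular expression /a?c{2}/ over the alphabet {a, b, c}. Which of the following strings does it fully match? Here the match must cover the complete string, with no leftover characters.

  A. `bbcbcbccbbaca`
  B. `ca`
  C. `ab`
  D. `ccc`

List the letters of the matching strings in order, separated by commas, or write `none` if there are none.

A → no match — must end with `c`
B → no match — must end with `c`
C → no match — must end with `c`
D → no match

none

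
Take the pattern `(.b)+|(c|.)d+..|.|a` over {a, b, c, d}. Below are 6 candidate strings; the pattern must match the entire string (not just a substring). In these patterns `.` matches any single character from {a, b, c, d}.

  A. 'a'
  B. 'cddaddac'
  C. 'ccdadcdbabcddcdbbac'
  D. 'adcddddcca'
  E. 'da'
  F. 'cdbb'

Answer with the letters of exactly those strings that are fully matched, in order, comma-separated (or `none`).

A. 'a' → match
B. 'cddaddac' → no match
C → no match
D. 'adcddddcca' → no match
E. 'da' → no match
F. 'cdbb' → match

A, F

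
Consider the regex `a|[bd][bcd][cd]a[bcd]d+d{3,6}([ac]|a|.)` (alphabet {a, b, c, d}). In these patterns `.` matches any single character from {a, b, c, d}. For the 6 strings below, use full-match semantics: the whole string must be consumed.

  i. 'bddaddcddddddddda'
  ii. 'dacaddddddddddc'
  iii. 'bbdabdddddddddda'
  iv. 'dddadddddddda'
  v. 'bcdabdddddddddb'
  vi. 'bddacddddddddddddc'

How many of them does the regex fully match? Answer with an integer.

4

i → no match
ii → no match
iii → match
iv → match
v → match
vi → match
Total matched: 4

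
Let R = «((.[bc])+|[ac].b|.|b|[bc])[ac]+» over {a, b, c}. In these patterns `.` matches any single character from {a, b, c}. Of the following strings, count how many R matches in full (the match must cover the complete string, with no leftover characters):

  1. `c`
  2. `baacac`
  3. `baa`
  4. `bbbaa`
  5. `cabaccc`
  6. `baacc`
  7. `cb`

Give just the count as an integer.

4

1 → no match
2 → match
3 → match
4 → no match
5 → match
6 → match
7 → no match
Total matched: 4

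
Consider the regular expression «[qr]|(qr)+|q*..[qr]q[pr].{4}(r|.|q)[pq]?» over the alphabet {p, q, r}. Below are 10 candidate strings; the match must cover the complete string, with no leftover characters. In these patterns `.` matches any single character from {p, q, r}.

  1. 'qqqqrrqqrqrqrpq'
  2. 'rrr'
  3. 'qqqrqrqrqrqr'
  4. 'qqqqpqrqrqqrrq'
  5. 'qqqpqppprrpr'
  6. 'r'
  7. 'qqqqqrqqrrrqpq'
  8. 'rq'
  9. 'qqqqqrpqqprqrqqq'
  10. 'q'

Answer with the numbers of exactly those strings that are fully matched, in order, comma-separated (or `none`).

1 → match
2. 'rrr' → no match
3. 'qqqrqrqrqrqr' → no match
4 → match
5. 'qqqpqppprrpr' → no match
6. 'r' → match
7 → match
8. 'rq' → no match
9 → match
10. 'q' → match

1, 4, 6, 7, 9, 10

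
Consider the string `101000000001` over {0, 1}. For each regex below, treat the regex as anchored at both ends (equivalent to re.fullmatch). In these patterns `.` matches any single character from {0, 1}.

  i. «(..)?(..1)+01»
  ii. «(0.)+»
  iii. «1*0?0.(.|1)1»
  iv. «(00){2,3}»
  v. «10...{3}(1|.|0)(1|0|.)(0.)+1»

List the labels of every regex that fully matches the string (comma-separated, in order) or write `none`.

v

i → no match — must end with `101`
ii → no match — must start with `0`
iii → no match
iv → no match — must start with `00`
v → match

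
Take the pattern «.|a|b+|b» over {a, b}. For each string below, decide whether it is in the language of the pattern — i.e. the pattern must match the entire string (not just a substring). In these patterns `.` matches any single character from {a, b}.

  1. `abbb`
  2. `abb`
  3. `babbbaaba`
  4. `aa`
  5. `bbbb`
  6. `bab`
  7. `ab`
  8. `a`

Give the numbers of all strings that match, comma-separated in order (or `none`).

1 → no match
2 → no match
3 → no match
4 → no match
5 → match
6 → no match
7 → no match
8 → match

5, 8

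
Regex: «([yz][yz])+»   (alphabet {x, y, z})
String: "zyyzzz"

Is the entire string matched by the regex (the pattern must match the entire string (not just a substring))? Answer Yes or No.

Yes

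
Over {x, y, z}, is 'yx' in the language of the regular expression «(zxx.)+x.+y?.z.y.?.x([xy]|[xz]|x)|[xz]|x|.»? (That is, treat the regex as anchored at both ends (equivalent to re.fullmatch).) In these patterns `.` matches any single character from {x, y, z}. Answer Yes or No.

No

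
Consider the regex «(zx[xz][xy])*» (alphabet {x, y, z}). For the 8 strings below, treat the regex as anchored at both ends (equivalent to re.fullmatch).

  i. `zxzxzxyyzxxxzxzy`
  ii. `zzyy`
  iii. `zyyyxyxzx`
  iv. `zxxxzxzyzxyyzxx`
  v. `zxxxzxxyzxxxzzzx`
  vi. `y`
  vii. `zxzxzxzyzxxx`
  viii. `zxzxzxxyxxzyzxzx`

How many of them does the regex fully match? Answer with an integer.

1

i → no match
ii → no match
iii → no match
iv → no match
v → no match
vi → no match
vii → match
viii → no match
Total matched: 1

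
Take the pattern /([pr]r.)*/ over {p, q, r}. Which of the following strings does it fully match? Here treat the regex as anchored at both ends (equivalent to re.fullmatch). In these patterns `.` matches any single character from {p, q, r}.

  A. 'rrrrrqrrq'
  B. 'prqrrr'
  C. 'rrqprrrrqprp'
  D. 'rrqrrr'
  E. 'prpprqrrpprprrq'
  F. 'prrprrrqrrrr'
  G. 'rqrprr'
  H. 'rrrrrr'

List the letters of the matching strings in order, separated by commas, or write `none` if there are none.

A → match
B → match
C → match
D → match
E → match
F → no match
G → no match
H → match

A, B, C, D, E, H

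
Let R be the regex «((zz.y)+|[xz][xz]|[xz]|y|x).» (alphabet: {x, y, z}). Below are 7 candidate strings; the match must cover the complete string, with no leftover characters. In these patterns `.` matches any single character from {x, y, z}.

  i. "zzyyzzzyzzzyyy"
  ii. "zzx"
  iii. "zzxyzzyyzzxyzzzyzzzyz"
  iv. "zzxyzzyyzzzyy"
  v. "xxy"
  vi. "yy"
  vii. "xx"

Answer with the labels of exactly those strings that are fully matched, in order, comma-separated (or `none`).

ii, iii, iv, v, vi, vii

i → no match
ii. "zzx" → match
iii → match
iv → match
v. "xxy" → match
vi. "yy" → match
vii. "xx" → match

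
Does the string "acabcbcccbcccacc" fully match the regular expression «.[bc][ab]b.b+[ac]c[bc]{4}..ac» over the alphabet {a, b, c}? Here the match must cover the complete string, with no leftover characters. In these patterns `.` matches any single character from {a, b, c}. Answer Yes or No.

Every match must end with "ac", but "acabcbcccbcccacc" does not.

No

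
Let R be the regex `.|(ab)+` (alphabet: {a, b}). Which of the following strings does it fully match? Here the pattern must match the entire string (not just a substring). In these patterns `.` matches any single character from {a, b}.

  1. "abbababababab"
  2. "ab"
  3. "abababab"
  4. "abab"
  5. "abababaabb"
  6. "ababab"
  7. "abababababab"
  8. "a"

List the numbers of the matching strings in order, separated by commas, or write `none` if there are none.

2, 3, 4, 6, 7, 8

1 → no match
2. "ab" → match
3. "abababab" → match
4. "abab" → match
5. "abababaabb" → no match
6. "ababab" → match
7. "abababababab" → match
8. "a" → match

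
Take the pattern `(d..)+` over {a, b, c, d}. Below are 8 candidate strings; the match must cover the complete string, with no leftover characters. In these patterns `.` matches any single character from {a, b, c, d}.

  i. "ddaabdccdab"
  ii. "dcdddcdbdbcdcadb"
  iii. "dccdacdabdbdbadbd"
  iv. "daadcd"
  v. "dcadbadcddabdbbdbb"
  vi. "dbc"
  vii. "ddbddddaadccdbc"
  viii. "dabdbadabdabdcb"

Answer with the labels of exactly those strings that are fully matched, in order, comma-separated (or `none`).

i. "ddaabdccdab" → no match
ii → no match
iii → no match
iv. "daadcd" → match
v → match
vi. "dbc" → match
vii → match
viii → match

iv, v, vi, vii, viii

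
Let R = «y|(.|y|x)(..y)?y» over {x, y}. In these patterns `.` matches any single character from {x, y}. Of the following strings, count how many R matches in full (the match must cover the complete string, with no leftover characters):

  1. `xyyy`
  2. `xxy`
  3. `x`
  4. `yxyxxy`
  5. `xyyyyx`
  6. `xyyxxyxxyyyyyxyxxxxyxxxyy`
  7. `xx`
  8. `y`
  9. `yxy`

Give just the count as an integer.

1

1 → no match
2 → no match
3 → no match — must end with `y`
4 → no match
5 → no match — must end with `y`
6 → no match
7 → no match — must end with `y`
8 → match
9 → no match
Total matched: 1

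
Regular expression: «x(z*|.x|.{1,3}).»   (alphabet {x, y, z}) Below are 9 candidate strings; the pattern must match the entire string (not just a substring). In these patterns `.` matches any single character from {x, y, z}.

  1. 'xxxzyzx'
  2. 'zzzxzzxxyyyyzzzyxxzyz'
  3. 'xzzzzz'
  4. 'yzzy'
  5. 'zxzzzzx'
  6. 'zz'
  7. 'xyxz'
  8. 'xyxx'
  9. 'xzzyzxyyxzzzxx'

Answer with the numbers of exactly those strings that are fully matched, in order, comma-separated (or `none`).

3, 7, 8

1 → no match
2 → no match — must start with 'x'
3 → match
4 → no match — must start with 'x'
5 → no match — must start with 'x'
6 → no match — must start with 'x'
7 → match
8 → match
9 → no match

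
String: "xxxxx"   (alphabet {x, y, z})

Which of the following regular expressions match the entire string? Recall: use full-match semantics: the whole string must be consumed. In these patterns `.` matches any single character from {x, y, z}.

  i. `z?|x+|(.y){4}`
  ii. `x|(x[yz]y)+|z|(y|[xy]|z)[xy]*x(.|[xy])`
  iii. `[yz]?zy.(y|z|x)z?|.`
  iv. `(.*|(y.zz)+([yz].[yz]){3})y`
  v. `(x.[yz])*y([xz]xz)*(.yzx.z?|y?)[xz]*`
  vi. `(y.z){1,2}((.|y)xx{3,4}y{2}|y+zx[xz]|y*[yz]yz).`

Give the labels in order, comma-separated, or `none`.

i, ii

i → match
ii → match
iii → no match
iv → no match — must end with "y"
v → no match
vi → no match — must start with "y"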